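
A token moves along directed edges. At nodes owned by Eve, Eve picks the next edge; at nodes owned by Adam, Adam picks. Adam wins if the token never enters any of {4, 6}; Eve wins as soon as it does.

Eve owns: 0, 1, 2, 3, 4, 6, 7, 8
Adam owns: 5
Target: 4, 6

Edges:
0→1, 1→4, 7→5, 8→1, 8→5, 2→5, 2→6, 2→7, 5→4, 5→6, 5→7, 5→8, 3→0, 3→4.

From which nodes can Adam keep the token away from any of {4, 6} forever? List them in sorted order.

5, 7

A0 = {4, 6}
A1: add {1, 2, 3} — 1 (Eve) has 1→4; 2 (Eve) has 2→6; 3 (Eve) has 3→4.
A2: add {0, 8} — 0 (Eve) has 0→1; 8 (Eve) has 8→1.
A3 = A2; e.g. 5 (Adam) can still go to 7. Fixed point.
Eve's attractor = {0, 1, 2, 3, 4, 6, 8}; Adam avoids the target exactly from the complement.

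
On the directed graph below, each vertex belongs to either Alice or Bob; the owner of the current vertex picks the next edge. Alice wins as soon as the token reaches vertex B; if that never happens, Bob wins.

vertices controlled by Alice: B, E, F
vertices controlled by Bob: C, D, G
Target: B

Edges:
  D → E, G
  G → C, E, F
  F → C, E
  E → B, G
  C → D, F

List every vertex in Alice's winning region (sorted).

B, E, F

A0 = {B}
A1: add {E} — E (Alice) has E→B.
A2: add {F} — F (Alice) has F→E.
A3 = A2; e.g. C (Bob) can still go to D. Fixed point.
Alice's winning region = {B, E, F}.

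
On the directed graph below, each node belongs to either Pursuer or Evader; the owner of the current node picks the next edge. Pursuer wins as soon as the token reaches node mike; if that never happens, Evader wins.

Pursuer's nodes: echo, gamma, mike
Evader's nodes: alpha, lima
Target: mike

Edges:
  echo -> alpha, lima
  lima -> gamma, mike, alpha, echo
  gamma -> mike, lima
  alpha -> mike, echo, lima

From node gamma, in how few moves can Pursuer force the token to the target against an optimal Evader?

A0 = {mike}
A1: add {gamma} — gamma (Pursuer) has gamma→mike.
A2 = A1; e.g. alpha (Evader) can still go to echo. Fixed point.
gamma enters the attractor at level 1, so Pursuer can force the target in 1 move from there.

1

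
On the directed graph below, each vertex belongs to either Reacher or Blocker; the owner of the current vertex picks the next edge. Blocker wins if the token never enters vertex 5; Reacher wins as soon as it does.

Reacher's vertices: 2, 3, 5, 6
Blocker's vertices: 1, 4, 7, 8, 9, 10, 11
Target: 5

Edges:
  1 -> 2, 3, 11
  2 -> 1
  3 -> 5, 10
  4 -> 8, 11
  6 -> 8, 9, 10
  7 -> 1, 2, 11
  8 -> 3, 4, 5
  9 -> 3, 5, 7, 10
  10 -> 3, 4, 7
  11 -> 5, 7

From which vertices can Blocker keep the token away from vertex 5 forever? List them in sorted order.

A0 = {5}
A1: add {3} — 3 (Reacher) has 3→5.
A2 = A1; e.g. 1 (Blocker) can still go to 2. Fixed point.
Reacher's attractor = {3, 5}; Blocker avoids the target exactly from the complement.

1, 2, 4, 6, 7, 8, 9, 10, 11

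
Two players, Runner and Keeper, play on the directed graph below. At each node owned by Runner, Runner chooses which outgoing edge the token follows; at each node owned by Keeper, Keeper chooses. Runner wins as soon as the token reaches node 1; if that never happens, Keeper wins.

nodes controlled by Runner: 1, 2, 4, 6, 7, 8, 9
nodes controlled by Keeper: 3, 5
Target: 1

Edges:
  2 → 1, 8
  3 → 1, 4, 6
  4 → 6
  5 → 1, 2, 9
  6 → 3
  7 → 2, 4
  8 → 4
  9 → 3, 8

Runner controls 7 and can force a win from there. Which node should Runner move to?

2

A0 = {1}
A1: add {2} — 2 (Runner) has 2→1.
A2: add {7} — 7 (Runner) has 7→2.
A3 = A2; e.g. 3 (Keeper) can still go to 4. Fixed point.
From 7, successor 2 is in the attractor (rank 1); the other successor 4 is not.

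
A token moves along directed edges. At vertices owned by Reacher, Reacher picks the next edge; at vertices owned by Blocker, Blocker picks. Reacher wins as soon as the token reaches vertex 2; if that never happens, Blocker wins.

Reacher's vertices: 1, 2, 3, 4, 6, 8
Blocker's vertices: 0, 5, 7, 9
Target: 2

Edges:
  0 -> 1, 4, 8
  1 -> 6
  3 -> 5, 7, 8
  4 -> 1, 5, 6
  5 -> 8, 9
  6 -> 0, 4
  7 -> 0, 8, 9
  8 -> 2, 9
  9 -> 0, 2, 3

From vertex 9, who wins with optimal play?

Blocker

A0 = {2}
A1: add {8} — 8 (Reacher) has 8→2.
A2: add {3} — 3 (Reacher) has 3→8.
A3 = A2; e.g. 0 (Blocker) can still go to 1. Fixed point.
9 never enters the attractor, so Blocker can avoid the target forever.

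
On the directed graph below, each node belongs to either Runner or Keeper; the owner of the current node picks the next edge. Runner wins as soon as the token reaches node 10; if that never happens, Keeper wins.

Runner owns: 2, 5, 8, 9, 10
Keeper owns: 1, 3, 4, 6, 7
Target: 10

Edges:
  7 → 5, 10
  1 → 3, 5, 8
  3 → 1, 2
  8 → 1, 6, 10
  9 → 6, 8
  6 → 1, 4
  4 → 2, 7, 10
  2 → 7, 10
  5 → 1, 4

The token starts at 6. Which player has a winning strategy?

A0 = {10}
A1: add {2, 8} — 2 (Runner) has 2→10; 8 (Runner) has 8→10.
A2: add {9} — 9 (Runner) has 9→8.
A3 = A2; e.g. 1 (Keeper) can still go to 3. Fixed point.
6 never enters the attractor, so Keeper can avoid the target forever.

Keeper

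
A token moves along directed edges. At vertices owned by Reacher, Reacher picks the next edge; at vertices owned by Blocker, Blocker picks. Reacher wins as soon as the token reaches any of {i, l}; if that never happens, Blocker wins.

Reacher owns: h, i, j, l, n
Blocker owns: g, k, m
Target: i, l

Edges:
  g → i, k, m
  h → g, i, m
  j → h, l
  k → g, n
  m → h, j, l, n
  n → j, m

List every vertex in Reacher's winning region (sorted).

h, i, j, l, m, n

A0 = {i, l}
A1: add {h, j} — h (Reacher) has h→i; j (Reacher) has j→l.
A2: add {n} — n (Reacher) has n→j.
A3: add {m} — m (Blocker): all of {h, j, l, n} already in.
A4 = A3; e.g. g (Blocker) can still go to k. Fixed point.
Reacher's winning region = {h, i, j, l, m, n}.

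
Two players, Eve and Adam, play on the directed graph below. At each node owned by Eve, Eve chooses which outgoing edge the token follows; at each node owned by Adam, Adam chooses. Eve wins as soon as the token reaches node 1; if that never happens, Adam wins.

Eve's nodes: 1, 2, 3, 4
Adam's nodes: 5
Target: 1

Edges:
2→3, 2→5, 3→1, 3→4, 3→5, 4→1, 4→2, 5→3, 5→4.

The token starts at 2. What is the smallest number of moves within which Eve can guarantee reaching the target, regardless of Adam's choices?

A0 = {1}
A1: add {3, 4} — 3 (Eve) has 3→1; 4 (Eve) has 4→1.
A2: add {2, 5} — 2 (Eve) has 2→3; 5 (Adam): all of {3, 4} already in.
A2 = all vertices. Fixed point.
2 enters the attractor at level 2, so Eve can force the target in 2 moves from there.

2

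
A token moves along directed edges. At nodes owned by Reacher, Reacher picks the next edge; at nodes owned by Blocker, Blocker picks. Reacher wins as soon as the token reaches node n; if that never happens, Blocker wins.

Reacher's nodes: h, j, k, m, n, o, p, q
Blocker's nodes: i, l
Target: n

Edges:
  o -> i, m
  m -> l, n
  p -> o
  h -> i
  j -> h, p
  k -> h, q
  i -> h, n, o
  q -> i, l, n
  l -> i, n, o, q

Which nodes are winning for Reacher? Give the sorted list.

j, k, m, n, o, p, q

A0 = {n}
A1: add {m, q} — m (Reacher) has m→n; q (Reacher) has q→n.
A2: add {k, o} — k (Reacher) has k→q; o (Reacher) has o→m.
A3: add {p} — p (Reacher) has p→o.
A4: add {j} — j (Reacher) has j→p.
A5 = A4; e.g. h (Reacher) has no edge into A4. Fixed point.
Reacher's winning region = {j, k, m, n, o, p, q}.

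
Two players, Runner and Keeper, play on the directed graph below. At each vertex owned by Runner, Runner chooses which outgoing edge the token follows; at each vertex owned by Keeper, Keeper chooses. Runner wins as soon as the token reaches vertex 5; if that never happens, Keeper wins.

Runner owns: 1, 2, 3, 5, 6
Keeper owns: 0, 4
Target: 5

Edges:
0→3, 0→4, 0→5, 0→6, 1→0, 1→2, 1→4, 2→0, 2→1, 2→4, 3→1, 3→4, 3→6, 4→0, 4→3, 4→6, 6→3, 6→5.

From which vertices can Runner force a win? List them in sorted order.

A0 = {5}
A1: add {6} — 6 (Runner) has 6→5.
A2: add {3} — 3 (Runner) has 3→6.
A3 = A2; e.g. 0 (Keeper) can still go to 4. Fixed point.
Runner's winning region = {3, 5, 6}.

3, 5, 6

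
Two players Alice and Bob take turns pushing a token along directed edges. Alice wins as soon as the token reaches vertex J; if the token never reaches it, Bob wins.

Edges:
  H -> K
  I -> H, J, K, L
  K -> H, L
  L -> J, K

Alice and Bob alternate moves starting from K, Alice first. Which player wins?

Track states (vertex, player-to-move).
A0 = {(J,Alice), (J,Bob)}
A1: add {(I,Alice), (L,Alice)}.
A2 = A1; e.g. (H,Alice) stays out. (K,Alice) never enters ⇒ Bob avoids the target.

Bob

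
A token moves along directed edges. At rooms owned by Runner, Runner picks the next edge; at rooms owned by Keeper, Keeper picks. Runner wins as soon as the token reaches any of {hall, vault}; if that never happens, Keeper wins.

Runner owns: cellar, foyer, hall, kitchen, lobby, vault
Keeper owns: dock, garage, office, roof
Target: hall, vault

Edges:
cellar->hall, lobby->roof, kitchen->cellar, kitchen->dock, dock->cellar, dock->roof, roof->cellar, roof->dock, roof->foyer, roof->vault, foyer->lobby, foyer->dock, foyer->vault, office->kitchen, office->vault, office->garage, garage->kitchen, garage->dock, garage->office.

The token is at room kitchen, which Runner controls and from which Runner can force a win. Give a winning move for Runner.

A0 = {hall, vault}
A1: add {cellar, foyer} — cellar (Runner) has cellar→hall; foyer (Runner) has foyer→vault.
A2: add {kitchen} — kitchen (Runner) has kitchen→cellar.
A3 = A2; e.g. lobby (Runner) has no edge into A2. Fixed point.
From kitchen, successor cellar is in the attractor (rank 1); the other successor dock is not.

cellar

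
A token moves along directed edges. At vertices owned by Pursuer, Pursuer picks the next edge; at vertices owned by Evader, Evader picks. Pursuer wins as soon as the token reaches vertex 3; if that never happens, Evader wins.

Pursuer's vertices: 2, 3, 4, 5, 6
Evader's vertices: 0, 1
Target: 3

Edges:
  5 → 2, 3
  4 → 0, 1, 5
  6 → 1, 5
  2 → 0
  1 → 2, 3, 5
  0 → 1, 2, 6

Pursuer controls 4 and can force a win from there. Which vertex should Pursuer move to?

A0 = {3}
A1: add {5} — 5 (Pursuer) has 5→3.
A2: add {4, 6} — 4 (Pursuer) has 4→5; 6 (Pursuer) has 6→5.
A3 = A2; e.g. 0 (Evader) can still go to 1. Fixed point.
From 4, successor 5 is in the attractor (rank 1); the other successors 0, 1 are not.

5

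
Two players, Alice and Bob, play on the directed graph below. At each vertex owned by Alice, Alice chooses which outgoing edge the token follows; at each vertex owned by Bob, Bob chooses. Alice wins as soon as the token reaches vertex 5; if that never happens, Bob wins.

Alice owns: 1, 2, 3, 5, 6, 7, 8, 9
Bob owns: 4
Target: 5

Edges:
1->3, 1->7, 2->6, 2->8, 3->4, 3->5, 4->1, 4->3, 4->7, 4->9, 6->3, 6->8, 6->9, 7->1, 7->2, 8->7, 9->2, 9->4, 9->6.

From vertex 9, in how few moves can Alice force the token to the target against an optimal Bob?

3

A0 = {5}
A1: add {3} — 3 (Alice) has 3→5.
A2: add {1, 6} — 1 (Alice) has 1→3; 6 (Alice) has 6→3.
A3: add {2, 7, 9} — 2 (Alice) has 2→6; 7 (Alice) has 7→1; 9 (Alice) has 9→6.
9 enters the attractor at level 3, so Alice can force the target in 3 moves from there.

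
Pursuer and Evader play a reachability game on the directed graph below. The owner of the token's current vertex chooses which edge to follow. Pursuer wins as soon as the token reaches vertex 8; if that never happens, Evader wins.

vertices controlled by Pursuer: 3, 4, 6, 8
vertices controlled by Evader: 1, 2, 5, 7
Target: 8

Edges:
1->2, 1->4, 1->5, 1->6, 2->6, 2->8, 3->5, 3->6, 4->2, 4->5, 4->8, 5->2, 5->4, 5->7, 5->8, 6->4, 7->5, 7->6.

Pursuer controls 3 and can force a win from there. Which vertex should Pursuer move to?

6

A0 = {8}
A1: add {4} — 4 (Pursuer) has 4→8.
A2: add {6} — 6 (Pursuer) has 6→4.
A3: add {2, 3} — 2 (Evader): all of {6, 8} already in; 3 (Pursuer) has 3→6.
A4 = A3; e.g. 1 (Evader) can still go to 5. Fixed point.
From 3, successor 6 is in the attractor (rank 2); the other successor 5 is not.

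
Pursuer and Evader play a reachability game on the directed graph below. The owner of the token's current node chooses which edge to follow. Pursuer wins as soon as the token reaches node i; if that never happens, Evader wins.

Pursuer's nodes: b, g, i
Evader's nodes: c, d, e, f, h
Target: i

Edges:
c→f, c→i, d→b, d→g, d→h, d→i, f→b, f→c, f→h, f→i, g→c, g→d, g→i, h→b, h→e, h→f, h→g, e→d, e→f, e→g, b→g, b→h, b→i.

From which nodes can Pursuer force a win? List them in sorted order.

b, g, i

A0 = {i}
A1: add {b, g} — b (Pursuer) has b→i; g (Pursuer) has g→i.
A2 = A1; e.g. c (Evader) can still go to f. Fixed point.
Pursuer's winning region = {b, g, i}.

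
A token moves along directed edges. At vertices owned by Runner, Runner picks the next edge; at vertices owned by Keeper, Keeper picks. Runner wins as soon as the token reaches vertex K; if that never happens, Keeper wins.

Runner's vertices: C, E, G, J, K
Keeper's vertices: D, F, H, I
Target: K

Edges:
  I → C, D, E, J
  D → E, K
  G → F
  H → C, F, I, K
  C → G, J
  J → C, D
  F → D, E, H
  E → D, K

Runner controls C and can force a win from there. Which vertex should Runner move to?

A0 = {K}
A1: add {E} — E (Runner) has E→K.
A2: add {D} — D (Keeper): all of {E, K} already in.
A3: add {J} — J (Runner) has J→D.
A4: add {C} — C (Runner) has C→J.
A5: add {I} — I (Keeper): all of {C, D, E, J} already in.
A6 = A5; e.g. F (Keeper) can still go to H. Fixed point.
From C, successor J is in the attractor (rank 3); the other successor G is not.

J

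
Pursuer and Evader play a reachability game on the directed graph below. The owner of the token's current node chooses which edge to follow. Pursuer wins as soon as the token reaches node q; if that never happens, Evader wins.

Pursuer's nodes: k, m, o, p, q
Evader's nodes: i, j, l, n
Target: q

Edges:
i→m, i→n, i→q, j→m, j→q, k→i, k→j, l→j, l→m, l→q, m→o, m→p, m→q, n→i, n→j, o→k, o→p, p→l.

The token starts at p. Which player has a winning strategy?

Pursuer

A0 = {q}
A1: add {m} — m (Pursuer) has m→q.
A2: add {j} — j (Evader): all of {m, q} already in.
A3: add {k, l} — k (Pursuer) has k→j; l (Evader): all of {j, m, q} already in.
A4: add {o, p} — o (Pursuer) has o→k; p (Pursuer) has p→l.
A5 = A4; e.g. i (Evader) can still go to n. Fixed point.
p ∈ A4, so Pursuer can force the target.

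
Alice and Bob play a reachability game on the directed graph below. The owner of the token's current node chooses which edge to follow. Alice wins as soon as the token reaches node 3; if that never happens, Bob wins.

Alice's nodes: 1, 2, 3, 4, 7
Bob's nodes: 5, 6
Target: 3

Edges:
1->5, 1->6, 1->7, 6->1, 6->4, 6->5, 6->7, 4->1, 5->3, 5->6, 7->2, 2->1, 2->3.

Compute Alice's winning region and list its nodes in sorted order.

A0 = {3}
A1: add {2} — 2 (Alice) has 2→3.
A2: add {7} — 7 (Alice) has 7→2.
A3: add {1} — 1 (Alice) has 1→7.
A4: add {4} — 4 (Alice) has 4→1.
A5 = A4; e.g. 5 (Bob) can still go to 6. Fixed point.
Alice's winning region = {1, 2, 3, 4, 7}.

1, 2, 3, 4, 7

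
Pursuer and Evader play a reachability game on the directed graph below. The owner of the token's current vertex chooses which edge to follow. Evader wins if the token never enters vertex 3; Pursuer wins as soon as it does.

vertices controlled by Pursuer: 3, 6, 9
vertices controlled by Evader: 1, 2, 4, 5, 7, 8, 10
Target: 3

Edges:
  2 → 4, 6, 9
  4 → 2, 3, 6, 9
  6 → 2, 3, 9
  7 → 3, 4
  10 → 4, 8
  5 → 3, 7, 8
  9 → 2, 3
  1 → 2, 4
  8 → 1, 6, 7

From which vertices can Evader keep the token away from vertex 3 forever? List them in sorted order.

1, 2, 4, 5, 7, 8, 10

A0 = {3}
A1: add {6, 9} — 6 (Pursuer) has 6→3; 9 (Pursuer) has 9→3.
A2 = A1; e.g. 1 (Evader) can still go to 2. Fixed point.
Pursuer's attractor = {3, 6, 9}; Evader avoids the target exactly from the complement.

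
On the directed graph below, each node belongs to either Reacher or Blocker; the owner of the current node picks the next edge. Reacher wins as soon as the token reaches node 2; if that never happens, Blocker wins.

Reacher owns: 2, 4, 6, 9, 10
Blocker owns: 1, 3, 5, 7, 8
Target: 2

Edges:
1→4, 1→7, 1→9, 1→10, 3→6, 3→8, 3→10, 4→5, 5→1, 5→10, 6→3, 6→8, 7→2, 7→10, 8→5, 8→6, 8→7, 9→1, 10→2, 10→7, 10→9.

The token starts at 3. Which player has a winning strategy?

Blocker

A0 = {2}
A1: add {10} — 10 (Reacher) has 10→2.
A2: add {7} — 7 (Blocker): all of {2, 10} already in.
A3 = A2; e.g. 1 (Blocker) can still go to 4. Fixed point.
3 never enters the attractor, so Blocker can avoid the target forever.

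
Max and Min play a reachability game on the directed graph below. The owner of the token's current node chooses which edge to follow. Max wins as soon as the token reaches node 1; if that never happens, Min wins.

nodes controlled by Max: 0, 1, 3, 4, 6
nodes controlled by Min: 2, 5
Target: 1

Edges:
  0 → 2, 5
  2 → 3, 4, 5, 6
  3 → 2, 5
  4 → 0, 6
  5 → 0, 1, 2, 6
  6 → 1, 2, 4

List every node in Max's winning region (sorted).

1, 4, 6

A0 = {1}
A1: add {6} — 6 (Max) has 6→1.
A2: add {4} — 4 (Max) has 4→6.
A3 = A2; e.g. 0 (Max) has no edge into A2. Fixed point.
Max's winning region = {1, 4, 6}.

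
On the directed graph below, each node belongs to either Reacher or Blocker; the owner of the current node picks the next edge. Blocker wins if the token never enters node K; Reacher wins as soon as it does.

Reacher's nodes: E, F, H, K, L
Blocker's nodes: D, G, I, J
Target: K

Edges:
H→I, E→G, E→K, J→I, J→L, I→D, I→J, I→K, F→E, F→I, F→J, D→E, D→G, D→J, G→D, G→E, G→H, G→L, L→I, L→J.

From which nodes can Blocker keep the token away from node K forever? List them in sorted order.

A0 = {K}
A1: add {E} — E (Reacher) has E→K.
A2: add {F} — F (Reacher) has F→E.
A3 = A2; e.g. D (Blocker) can still go to G. Fixed point.
Reacher's attractor = {E, F, K}; Blocker avoids the target exactly from the complement.

D, G, H, I, J, L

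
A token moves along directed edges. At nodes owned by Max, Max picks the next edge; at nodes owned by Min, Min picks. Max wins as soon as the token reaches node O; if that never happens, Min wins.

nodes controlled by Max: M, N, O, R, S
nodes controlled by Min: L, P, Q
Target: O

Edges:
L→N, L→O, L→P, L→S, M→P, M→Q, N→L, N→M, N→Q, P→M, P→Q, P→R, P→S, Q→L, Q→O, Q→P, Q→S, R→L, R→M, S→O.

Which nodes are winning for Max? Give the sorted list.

O, S

A0 = {O}
A1: add {S} — S (Max) has S→O.
A2 = A1; e.g. L (Min) can still go to N. Fixed point.
Max's winning region = {O, S}.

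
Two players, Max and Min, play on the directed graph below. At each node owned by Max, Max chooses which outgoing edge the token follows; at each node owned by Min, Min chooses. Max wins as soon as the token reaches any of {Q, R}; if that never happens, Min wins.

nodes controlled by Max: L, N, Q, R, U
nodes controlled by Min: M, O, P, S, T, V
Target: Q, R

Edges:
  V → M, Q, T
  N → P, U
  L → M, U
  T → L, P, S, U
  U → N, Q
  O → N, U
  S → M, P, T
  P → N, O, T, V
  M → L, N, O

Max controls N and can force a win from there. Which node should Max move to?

U

A0 = {Q, R}
A1: add {U} — U (Max) has U→Q.
A2: add {L, N} — L (Max) has L→U; N (Max) has N→U.
A3: add {O} — O (Min): all of {N, U} already in.
A4: add {M} — M (Min): all of {L, N, O} already in.
A5 = A4; e.g. P (Min) can still go to T. Fixed point.
From N, successor U is in the attractor (rank 1); the other successor P is not.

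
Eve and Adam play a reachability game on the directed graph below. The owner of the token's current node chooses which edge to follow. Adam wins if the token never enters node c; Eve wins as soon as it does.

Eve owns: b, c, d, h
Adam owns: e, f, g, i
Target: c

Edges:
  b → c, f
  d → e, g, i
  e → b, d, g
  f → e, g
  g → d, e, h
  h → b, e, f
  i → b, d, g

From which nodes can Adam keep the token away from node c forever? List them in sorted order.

A0 = {c}
A1: add {b} — b (Eve) has b→c.
A2: add {h} — h (Eve) has h→b.
A3 = A2; e.g. d (Eve) has no edge into A2. Fixed point.
Eve's attractor = {b, c, h}; Adam avoids the target exactly from the complement.

d, e, f, g, i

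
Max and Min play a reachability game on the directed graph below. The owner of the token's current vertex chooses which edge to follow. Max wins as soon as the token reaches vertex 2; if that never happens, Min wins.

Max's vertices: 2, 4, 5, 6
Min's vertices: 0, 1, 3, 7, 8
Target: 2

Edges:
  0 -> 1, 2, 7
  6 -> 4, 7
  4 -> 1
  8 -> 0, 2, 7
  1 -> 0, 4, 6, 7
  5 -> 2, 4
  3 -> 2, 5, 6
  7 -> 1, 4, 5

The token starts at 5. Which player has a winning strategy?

Max

A0 = {2}
A1: add {5} — 5 (Max) has 5→2.
A2 = A1; e.g. 0 (Min) can still go to 1. Fixed point.
5 ∈ A1, so Max can force the target.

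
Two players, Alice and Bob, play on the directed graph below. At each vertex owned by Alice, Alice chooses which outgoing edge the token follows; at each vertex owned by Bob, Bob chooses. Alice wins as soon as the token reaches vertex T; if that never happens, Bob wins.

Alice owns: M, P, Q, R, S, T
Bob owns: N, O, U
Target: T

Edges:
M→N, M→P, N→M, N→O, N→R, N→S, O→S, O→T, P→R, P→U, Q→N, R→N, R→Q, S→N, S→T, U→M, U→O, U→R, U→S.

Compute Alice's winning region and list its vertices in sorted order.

A0 = {T}
A1: add {S} — S (Alice) has S→T.
A2: add {O} — O (Bob): all of {S, T} already in.
A3 = A2; e.g. M (Alice) has no edge into A2. Fixed point.
Alice's winning region = {O, S, T}.

O, S, T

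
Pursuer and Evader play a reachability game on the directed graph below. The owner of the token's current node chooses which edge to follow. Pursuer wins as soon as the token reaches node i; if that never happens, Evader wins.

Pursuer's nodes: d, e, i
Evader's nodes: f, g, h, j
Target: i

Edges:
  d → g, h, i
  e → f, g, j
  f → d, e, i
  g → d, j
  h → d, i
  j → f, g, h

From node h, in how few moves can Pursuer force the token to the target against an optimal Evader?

2

A0 = {i}
A1: add {d} — d (Pursuer) has d→i.
A2: add {h} — h (Evader): all of {d, i} already in.
A3 = A2; e.g. e (Pursuer) has no edge into A2. Fixed point.
h enters the attractor at level 2, so Pursuer can force the target in 2 moves from there.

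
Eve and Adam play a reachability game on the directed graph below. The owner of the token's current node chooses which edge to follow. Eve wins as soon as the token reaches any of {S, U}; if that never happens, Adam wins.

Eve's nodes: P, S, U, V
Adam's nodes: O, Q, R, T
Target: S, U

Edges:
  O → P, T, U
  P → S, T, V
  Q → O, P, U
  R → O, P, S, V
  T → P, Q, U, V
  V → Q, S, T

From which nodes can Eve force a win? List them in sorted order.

P, S, U, V

A0 = {S, U}
A1: add {P, V} — P (Eve) has P→S; V (Eve) has V→S.
A2 = A1; e.g. O (Adam) can still go to T. Fixed point.
Eve's winning region = {P, S, U, V}.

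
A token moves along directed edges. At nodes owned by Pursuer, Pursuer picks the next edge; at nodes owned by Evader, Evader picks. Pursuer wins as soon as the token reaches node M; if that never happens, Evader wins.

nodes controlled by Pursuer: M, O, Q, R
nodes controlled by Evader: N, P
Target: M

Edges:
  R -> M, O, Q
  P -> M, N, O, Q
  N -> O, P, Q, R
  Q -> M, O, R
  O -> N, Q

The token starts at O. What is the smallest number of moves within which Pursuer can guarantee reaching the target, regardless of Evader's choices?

2

A0 = {M}
A1: add {Q, R} — Q (Pursuer) has Q→M; R (Pursuer) has R→M.
A2: add {O} — O (Pursuer) has O→Q.
A3 = A2; e.g. N (Evader) can still go to P. Fixed point.
O enters the attractor at level 2, so Pursuer can force the target in 2 moves from there.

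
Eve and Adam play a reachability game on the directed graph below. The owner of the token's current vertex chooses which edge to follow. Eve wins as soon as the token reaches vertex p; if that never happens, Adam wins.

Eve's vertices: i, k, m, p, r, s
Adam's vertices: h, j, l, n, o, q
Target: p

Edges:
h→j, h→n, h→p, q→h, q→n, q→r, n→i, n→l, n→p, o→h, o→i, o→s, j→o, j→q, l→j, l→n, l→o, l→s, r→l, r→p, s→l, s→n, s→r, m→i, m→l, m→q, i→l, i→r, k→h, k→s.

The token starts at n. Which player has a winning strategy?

A0 = {p}
A1: add {r} — r (Eve) has r→p.
A2: add {i, s} — i (Eve) has i→r; s (Eve) has s→r.
A3: add {k, m} — k (Eve) has k→s; m (Eve) has m→i.
A4 = A3; e.g. h (Adam) can still go to j. Fixed point.
n never enters the attractor, so Adam can avoid the target forever.

Adam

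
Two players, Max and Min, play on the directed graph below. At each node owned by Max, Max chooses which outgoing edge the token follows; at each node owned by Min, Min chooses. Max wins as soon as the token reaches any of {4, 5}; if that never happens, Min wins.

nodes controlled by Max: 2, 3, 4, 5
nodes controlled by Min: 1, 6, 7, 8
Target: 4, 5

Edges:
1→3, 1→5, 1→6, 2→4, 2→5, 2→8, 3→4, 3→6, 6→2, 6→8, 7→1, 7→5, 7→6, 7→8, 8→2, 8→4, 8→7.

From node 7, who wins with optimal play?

Min

A0 = {4, 5}
A1: add {2, 3} — 2 (Max) has 2→4; 3 (Max) has 3→4.
A2 = A1; e.g. 1 (Min) can still go to 6. Fixed point.
7 never enters the attractor, so Min can avoid the target forever.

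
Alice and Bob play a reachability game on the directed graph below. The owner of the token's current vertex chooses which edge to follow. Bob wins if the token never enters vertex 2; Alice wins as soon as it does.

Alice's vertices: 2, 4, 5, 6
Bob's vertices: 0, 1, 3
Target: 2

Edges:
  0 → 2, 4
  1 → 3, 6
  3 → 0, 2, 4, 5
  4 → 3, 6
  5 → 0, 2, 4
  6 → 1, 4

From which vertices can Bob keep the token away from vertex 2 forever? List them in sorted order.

0, 1, 3, 4, 6

A0 = {2}
A1: add {5} — 5 (Alice) has 5→2.
A2 = A1; e.g. 0 (Bob) can still go to 4. Fixed point.
Alice's attractor = {2, 5}; Bob avoids the target exactly from the complement.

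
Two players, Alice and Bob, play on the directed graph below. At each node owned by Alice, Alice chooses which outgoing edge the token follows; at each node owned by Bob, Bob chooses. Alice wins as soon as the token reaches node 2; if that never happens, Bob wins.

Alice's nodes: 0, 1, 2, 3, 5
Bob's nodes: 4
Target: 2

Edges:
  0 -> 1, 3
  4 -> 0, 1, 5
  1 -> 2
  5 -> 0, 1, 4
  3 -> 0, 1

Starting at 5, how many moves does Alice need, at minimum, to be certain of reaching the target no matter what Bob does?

A0 = {2}
A1: add {1} — 1 (Alice) has 1→2.
A2: add {0, 3, 5} — 0 (Alice) has 0→1; 3 (Alice) has 3→1; 5 (Alice) has 5→1.
5 enters the attractor at level 2, so Alice can force the target in 2 moves from there.

2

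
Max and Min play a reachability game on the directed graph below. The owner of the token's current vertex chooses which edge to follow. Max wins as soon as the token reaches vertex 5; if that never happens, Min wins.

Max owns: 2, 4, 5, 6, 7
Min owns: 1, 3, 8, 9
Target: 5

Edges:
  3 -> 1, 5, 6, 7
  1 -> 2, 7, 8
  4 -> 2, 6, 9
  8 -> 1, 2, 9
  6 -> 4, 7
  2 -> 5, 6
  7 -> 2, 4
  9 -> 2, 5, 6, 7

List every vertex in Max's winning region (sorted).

2, 4, 5, 6, 7, 9

A0 = {5}
A1: add {2} — 2 (Max) has 2→5.
A2: add {4, 7} — 4 (Max) has 4→2; 7 (Max) has 7→2.
A3: add {6} — 6 (Max) has 6→4.
A4: add {9} — 9 (Min): all of {2, 5, 6, 7} already in.
A5 = A4; e.g. 1 (Min) can still go to 8. Fixed point.
Max's winning region = {2, 4, 5, 6, 7, 9}.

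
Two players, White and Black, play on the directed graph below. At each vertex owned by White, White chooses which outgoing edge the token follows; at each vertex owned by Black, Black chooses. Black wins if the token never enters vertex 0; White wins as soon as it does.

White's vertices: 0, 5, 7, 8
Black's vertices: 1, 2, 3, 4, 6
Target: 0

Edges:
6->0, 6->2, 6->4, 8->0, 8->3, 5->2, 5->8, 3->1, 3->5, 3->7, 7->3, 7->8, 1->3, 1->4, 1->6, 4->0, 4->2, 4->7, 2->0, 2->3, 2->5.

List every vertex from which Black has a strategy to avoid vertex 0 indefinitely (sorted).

A0 = {0}
A1: add {8} — 8 (White) has 8→0.
A2: add {5, 7} — 5 (White) has 5→8; 7 (White) has 7→8.
A3 = A2; e.g. 1 (Black) can still go to 3. Fixed point.
White's attractor = {0, 5, 7, 8}; Black avoids the target exactly from the complement.

1, 2, 3, 4, 6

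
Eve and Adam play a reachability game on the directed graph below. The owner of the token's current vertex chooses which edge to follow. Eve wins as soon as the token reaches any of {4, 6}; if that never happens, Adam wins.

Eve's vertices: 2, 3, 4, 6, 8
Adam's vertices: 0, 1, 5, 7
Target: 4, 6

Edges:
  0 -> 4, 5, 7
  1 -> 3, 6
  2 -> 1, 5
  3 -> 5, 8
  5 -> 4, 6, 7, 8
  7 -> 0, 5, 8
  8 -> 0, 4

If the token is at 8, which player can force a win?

A0 = {4, 6}
A1: add {8} — 8 (Eve) has 8→4.
8 ∈ A1, so Eve can force the target.

Eve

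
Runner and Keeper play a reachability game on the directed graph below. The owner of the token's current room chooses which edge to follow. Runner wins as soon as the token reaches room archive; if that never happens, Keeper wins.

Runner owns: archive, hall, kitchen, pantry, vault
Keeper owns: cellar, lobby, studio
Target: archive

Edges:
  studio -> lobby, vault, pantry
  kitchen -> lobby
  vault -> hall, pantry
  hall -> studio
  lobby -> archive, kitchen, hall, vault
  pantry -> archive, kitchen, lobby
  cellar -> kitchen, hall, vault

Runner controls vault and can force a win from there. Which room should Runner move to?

A0 = {archive}
A1: add {pantry} — pantry (Runner) has pantry→archive.
A2: add {vault} — vault (Runner) has vault→pantry.
A3 = A2; e.g. kitchen (Runner) has no edge into A2. Fixed point.
From vault, successor pantry is in the attractor (rank 1); the other successor hall is not.

pantry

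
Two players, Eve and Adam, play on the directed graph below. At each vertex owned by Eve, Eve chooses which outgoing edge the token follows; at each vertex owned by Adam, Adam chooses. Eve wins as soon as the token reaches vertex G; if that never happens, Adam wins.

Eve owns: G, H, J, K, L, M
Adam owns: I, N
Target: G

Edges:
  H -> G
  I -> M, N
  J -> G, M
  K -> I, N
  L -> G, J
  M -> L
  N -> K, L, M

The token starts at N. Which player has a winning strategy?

A0 = {G}
A1: add {H, J, L} — H (Eve) has H→G; J (Eve) has J→G; L (Eve) has L→G.
A2: add {M} — M (Eve) has M→L.
A3 = A2; e.g. I (Adam) can still go to N. Fixed point.
N never enters the attractor, so Adam can avoid the target forever.

Adam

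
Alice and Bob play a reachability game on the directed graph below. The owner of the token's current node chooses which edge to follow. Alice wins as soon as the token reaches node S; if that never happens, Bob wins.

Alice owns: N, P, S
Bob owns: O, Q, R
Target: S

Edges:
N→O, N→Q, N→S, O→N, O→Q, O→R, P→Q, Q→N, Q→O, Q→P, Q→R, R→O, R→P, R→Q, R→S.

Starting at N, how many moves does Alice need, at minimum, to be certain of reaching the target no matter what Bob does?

A0 = {S}
A1: add {N} — N (Alice) has N→S.
A2 = A1; e.g. O (Bob) can still go to Q. Fixed point.
N enters the attractor at level 1, so Alice can force the target in 1 move from there.

1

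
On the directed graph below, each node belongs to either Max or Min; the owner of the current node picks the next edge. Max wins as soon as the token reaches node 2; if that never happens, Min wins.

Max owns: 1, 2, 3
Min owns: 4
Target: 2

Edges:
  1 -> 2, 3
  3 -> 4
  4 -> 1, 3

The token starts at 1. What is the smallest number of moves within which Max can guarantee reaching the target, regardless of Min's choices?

1

A0 = {2}
A1: add {1} — 1 (Max) has 1→2.
A2 = A1; e.g. 3 (Max) has no edge into A1. Fixed point.
1 enters the attractor at level 1, so Max can force the target in 1 move from there.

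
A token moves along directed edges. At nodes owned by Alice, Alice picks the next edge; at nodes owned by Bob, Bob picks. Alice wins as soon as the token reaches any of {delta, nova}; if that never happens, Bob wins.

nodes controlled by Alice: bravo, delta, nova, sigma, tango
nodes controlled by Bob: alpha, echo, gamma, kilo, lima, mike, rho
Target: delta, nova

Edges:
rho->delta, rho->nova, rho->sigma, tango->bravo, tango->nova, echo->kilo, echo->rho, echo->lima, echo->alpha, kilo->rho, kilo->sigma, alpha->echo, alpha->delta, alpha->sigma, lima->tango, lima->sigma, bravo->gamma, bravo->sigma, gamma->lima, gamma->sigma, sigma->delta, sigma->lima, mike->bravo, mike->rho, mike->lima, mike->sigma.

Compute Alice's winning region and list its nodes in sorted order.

bravo, delta, gamma, kilo, lima, mike, nova, rho, sigma, tango

A0 = {delta, nova}
A1: add {sigma, tango} — tango (Alice) has tango→nova; sigma (Alice) has sigma→delta.
A2: add {bravo, lima, rho} — bravo (Alice) has bravo→sigma; rho (Bob): all of {delta, nova, sigma} already in; lima (Bob): all of {tango, sigma} already in.
A3: add {gamma, kilo, mike} — kilo (Bob): all of {rho, sigma} already in; gamma (Bob): all of {lima, sigma} already in; mike (Bob): all of {bravo, rho, lima, sigma} already in.
A4 = A3; e.g. echo (Bob) can still go to alpha. Fixed point.
Alice's winning region = {bravo, delta, gamma, kilo, lima, mike, nova, rho, sigma, tango}.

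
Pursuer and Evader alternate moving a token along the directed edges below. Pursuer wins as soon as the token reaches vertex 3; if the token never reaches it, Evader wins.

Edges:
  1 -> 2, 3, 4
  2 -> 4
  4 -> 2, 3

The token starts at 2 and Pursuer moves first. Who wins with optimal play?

Evader

Track states (vertex, player-to-move).
A0 = {(3,Pursuer), (3,Evader)}
A1: add {(1,Pursuer), (4,Pursuer)}.
A2: add {(2,Evader)}.
A3 = A2; e.g. (1,Evader) stays out. (2,Pursuer) never enters ⇒ Evader avoids the target.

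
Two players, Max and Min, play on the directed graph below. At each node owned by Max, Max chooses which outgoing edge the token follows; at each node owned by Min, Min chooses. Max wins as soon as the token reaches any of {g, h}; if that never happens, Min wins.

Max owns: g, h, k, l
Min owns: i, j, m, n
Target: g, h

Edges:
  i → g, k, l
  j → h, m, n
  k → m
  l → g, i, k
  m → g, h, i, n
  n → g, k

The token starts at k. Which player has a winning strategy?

Min

A0 = {g, h}
A1: add {l} — l (Max) has l→g.
A2 = A1; e.g. i (Min) can still go to k. Fixed point.
k never enters the attractor, so Min can avoid the target forever.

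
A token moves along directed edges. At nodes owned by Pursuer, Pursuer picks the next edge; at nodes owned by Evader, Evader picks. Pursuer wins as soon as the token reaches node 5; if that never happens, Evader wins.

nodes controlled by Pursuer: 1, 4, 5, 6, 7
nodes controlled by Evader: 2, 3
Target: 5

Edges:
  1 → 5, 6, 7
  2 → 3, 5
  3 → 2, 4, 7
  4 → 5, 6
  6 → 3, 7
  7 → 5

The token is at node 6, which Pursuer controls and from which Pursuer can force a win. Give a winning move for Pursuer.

A0 = {5}
A1: add {1, 4, 7} — 1 (Pursuer) has 1→5; 4 (Pursuer) has 4→5; 7 (Pursuer) has 7→5.
A2: add {6} — 6 (Pursuer) has 6→7.
A3 = A2; e.g. 2 (Evader) can still go to 3. Fixed point.
From 6, successor 7 is in the attractor (rank 1); the other successor 3 is not.

7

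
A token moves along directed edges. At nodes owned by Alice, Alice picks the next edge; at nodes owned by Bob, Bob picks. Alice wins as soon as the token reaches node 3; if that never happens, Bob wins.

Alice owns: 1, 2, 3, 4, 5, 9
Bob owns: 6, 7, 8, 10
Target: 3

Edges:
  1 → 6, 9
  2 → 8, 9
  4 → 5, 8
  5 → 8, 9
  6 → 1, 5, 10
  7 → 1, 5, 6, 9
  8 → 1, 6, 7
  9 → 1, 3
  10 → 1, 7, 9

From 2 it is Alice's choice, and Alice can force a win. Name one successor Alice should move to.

A0 = {3}
A1: add {9} — 9 (Alice) has 9→3.
A2: add {1, 2, 5} — 1 (Alice) has 1→9; 2 (Alice) has 2→9; 5 (Alice) has 5→9.
A3: add {4} — 4 (Alice) has 4→5.
A4 = A3; e.g. 6 (Bob) can still go to 10. Fixed point.
From 2, successor 9 is in the attractor (rank 1); the other successor 8 is not.

9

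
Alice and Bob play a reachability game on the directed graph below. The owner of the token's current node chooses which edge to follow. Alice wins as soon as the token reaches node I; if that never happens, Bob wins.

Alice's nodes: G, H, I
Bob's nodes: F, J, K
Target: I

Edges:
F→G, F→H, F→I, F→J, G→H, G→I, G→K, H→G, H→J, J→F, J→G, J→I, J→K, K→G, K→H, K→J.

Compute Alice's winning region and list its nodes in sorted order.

G, H, I

A0 = {I}
A1: add {G} — G (Alice) has G→I.
A2: add {H} — H (Alice) has H→G.
A3 = A2; e.g. F (Bob) can still go to J. Fixed point.
Alice's winning region = {G, H, I}.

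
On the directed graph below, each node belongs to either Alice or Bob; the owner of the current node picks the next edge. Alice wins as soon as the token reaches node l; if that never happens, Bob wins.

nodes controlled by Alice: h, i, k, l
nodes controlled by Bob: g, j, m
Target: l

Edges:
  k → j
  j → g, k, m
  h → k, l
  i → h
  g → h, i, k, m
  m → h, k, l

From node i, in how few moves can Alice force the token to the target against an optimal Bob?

2

A0 = {l}
A1: add {h} — h (Alice) has h→l.
A2: add {i} — i (Alice) has i→h.
A3 = A2; e.g. g (Bob) can still go to k. Fixed point.
i enters the attractor at level 2, so Alice can force the target in 2 moves from there.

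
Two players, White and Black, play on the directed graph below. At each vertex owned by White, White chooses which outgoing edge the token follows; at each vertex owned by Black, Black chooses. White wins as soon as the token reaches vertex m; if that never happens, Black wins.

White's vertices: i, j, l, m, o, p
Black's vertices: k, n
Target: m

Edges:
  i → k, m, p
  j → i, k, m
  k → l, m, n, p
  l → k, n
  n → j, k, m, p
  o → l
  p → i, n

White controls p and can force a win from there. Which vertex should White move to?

i

A0 = {m}
A1: add {i, j} — i (White) has i→m; j (White) has j→m.
A2: add {p} — p (White) has p→i.
A3 = A2; e.g. k (Black) can still go to l. Fixed point.
From p, successor i is in the attractor (rank 1); the other successor n is not.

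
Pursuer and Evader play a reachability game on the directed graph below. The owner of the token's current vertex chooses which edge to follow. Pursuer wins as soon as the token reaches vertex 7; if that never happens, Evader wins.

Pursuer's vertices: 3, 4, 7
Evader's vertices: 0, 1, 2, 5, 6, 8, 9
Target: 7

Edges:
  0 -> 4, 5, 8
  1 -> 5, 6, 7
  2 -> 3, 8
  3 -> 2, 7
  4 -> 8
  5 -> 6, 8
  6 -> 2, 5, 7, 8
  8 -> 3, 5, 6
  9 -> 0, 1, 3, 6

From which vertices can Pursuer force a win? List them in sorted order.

3, 7

A0 = {7}
A1: add {3} — 3 (Pursuer) has 3→7.
A2 = A1; e.g. 0 (Evader) can still go to 4. Fixed point.
Pursuer's winning region = {3, 7}.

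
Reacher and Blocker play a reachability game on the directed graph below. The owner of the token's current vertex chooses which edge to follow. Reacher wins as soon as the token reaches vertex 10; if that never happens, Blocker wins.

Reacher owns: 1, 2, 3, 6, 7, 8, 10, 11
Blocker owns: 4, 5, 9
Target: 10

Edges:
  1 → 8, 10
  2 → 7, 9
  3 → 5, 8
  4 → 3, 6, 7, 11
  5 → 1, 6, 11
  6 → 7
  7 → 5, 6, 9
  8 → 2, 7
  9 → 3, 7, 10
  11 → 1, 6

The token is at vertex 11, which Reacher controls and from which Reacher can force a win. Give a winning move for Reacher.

A0 = {10}
A1: add {1} — 1 (Reacher) has 1→10.
A2: add {11} — 11 (Reacher) has 11→1.
A3 = A2; e.g. 2 (Reacher) has no edge into A2. Fixed point.
From 11, successor 1 is in the attractor (rank 1); the other successor 6 is not.

1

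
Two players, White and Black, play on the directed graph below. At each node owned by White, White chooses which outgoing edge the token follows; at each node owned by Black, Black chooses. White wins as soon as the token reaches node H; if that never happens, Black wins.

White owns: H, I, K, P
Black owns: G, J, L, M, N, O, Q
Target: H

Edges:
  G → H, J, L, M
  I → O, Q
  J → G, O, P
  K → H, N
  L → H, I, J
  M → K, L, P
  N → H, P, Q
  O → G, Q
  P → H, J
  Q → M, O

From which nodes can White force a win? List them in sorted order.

A0 = {H}
A1: add {K, P} — K (White) has K→H; P (White) has P→H.
A2 = A1; e.g. G (Black) can still go to J. Fixed point.
White's winning region = {H, K, P}.

H, K, P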